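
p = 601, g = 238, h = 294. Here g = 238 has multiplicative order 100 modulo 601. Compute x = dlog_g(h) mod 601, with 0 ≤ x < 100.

Baby-step giant-step with m = ceil(sqrt(100)) = 10.
Baby table (238^j mod 601 for j=0..9):
  0:1  1:238  2:150  3:241  4:263  5:90  6:385  7:278
  8:54  9:231
Giant step factor: 238^(-10) ≡ 178 (mod 601).
Scan 294·178^i mod 601 for i = 0, 1, …:
  i=0: 294   i=1: 45   i=2: 197   i=3: 208
  i=4: 363   i=5: 307   i=6: 556   i=7: 404
  i=8: 393   i=9: 238
Match at i=9, j=1: x = 9·10 + 1 = 91.

91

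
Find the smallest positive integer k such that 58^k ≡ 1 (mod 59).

2

The order of 58 must divide p − 1 = 58 = 2 · 29.
Divisors: 1, 2, 29, 58.
Check each in increasing order: 58^1 ≡ 58;  58^2 ≡ 1.
Smallest exponent giving 1 is 2.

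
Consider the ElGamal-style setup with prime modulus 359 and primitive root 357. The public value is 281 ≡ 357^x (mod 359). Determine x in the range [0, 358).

Baby-step giant-step with m = ceil(sqrt(358)) = 19.
Baby table (357^j mod 359 for j=0..18):
  0:1  1:357  2:4  3:351  4:16  5:327  6:64  7:231
  8:256  9:206  10:306  11:106  12:147  13:65  14:229  15:260
  16:198  17:322  18:74
Giant step factor: 357^(-19) ≡ 114 (mod 359).
Scan 281·114^i mod 359 for i = 0, 1, …:
  i=0: 281   i=1: 83   i=2: 128   i=3: 232
  i=4: 241   i=5: 190   i=6: 120   i=7: 38
  i=8: 24   i=9: 223   i=10: 292   i=11: 260
Match at i=11, j=15: x = 11·19 + 15 = 224.

224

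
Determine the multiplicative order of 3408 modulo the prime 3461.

The order of 3408 must divide p − 1 = 3460 = 2^2 · 5 · 173.
Divisors: 1, 2, 4, 5, 10, 20, 173, 346, 692, 865, 1730, 3460.
Check each in increasing order: 3408^1 ≡ 3408;  3408^2 ≡ 2809;  3408^4 ≡ 2862;  3408^5 ≡ 598;  3408^10 ≡ 1121;  3408^20 ≡ 298;  3408^173 ≡ 2399;  3408^346 ≡ 3019;  3408^692 ≡ 1548;  3408^865 ≡ 3460;  3408^1730 ≡ 1.
Smallest exponent giving 1 is 1730.

1730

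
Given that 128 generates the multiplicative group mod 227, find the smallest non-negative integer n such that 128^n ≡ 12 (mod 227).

Baby-step giant-step with m = ceil(sqrt(226)) = 16.
Baby table (128^j mod 227 for j=0..15):
  0:1  1:128  2:40  3:126  4:11  5:46  6:213  7:24
  8:121  9:52  10:73  11:37  12:196  13:118  14:122  15:180
Giant step factor: 128^(-16) ≡ 225 (mod 227).
Scan 12·225^i mod 227 for i = 0, 1, …:
  i=0: 12   i=1: 203   i=2: 48   i=3: 131
  i=4: 192   i=5: 70   i=6: 87   i=7: 53
  i=8: 121
Match at i=8, j=8: n = 8·16 + 8 = 136.

136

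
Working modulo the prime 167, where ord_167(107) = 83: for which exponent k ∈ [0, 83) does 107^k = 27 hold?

59

Baby-step giant-step with m = ceil(sqrt(83)) = 10.
Baby table (107^j mod 167 for j=0..9):
  0:1  1:107  2:93  3:98  4:132  5:96  6:85  7:77
  8:56  9:147
Giant step factor: 107^(-10) ≡ 97 (mod 167).
Scan 27·97^i mod 167 for i = 0, 1, …:
  i=0: 27   i=1: 114   i=2: 36   i=3: 152
  i=4: 48   i=5: 147
Match at i=5, j=9: k = 5·10 + 9 = 59.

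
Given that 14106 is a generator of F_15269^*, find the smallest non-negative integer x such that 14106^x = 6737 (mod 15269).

7999

Baby-step giant-step with m = ceil(sqrt(15268)) = 124.
Baby table (14106^j mod 15269 for j=0..123):
  0:1  1:14106  2:8897  3:5171  4:2113  5:890  6:3222  7:8988
  8:6221  9:2483  10:13381  11:12277  12:13633  13:9312  14:11134  15:14539
  16:9195  17:9784  18:11882  19:14948  20:6867  21:14635  22:4430  23:8832
  24:4421  25:4030  26:693  27:3298  28:12214  29:10557  30:13754  31:6010
  32:3572  33:14201  34:5295  35:10591  36:4750  37:3128  38:11427  39:9698
  40:5017  41:13256  42:4962  43:876  44:4235  45:6582  46:10172  47:3439
  48:921  49:12976  50:9953  51:13832  52:6910  53:10433  54:5276  55:2150
  56:3666  57:11762  58:1818  59:8057  60:4875  61:10443  62:8915  63:14775
  64:9569  65:2354  66:10718  67:9739  68:3141  69:11577  70:3207  71:11164
  72:10187  73:1263  74:12224  75:14196  76:11110  77:11913  78:9433  79:7832
  80:6977  81:8857  82:5884  83:12689  84:7816  85:10316  86:3926  87:14762
  88:9419  89:8845  90:4571  91:12808  92:6840  93:229  94:8515  95:6636
  96:8446  97:10538  98:5313  99:4926  100:12206  101:4592  102:3654  103:10449
  104:1937  105:7081  106:10057  107:15032  108:789  109:13802  110:11262  111:3096
  112:2836  113:15105  114:7504  115:6716  116:7020  117:4655  118:6730  119:6007
  120:7061  121:2779  122:5051  123:4252
Giant step factor: 14106^(-124) ≡ 3898 (mod 15269).
Scan 6737·3898^i mod 15269 for i = 0, 1, …:
  i=0: 6737   i=1: 13415   i=2: 10614   i=3: 9651
  i=4: 12051   i=5: 7354   i=6: 5979   i=7: 5648
  i=8: 13275   i=9: 14578     …   i=63: 10772
  i=64: 14775
Match at i=64, j=63: x = 64·124 + 63 = 7999.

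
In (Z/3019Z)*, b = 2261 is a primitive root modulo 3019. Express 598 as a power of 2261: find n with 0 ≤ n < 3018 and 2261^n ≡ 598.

1364

Baby-step giant-step with m = ceil(sqrt(3018)) = 55.
Baby table (2261^j mod 3019 for j=0..54):
  0:1  1:2261  2:954  3:1428  4:1397  5:743  6:1359  7:2376
  8:1335  9:2454  10:2591  11:1391  12:2272  13:1673  14:2865  15:2010
  16:1015  17:475  18:2230  19:300  20:2044  21:2414  22:2721  23:2478
  24:2513  25:135  26:316  27:1992  28:2583  29:1417  30:678  31:2325
  32:746  33:2104  34:2219  35:2600  36:607  37:1801  38:2449  39:343
  40:2659  41:1170  42:726  43:2169  44:1253  45:1211  46:2857  47:2036
  48:2440  49:1127  50:111  51:394  52:229  53:1520  54:1098
Giant step factor: 2261^(-55) ≡ 695 (mod 3019).
Scan 598·695^i mod 3019 for i = 0, 1, …:
  i=0: 598   i=1: 2007   i=2: 87   i=3: 85
  i=4: 1714   i=5: 1744   i=6: 1461   i=7: 1011
  i=8: 2237   i=9: 2949     …   i=23: 1318
  i=24: 1253
Match at i=24, j=44: n = 24·55 + 44 = 1364.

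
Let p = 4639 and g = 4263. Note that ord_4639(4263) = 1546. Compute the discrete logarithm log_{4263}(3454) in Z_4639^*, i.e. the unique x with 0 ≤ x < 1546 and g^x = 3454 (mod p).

1250

Baby-step giant-step with m = ceil(sqrt(1546)) = 40.
Baby table (4263^j mod 4639 for j=0..39):
  0:1  1:4263  2:2206  3:925  4:125  5:4029  6:2049  7:4289
  8:1708  9:2613  10:980  11:2640  12:106  13:1895  14:1886  15:631
  16:3972  17:286  18:3800  19:12  20:127  21:3277  22:1822  23:1500
  24:1958  25:1393  26:439  27:1940  28:3522  29:2482  30:3846  31:1272
  32:4184  33:4076  34:2933  35:1274  36:3432  37:3849  38:144  39:1524
Giant step factor: 4263^(-40) ≡ 3517 (mod 4639).
Scan 3454·3517^i mod 4639 for i = 0, 1, …:
  i=0: 3454   i=1: 2816   i=2: 4246   i=3: 241
  i=4: 3299   i=5: 444   i=6: 2844   i=7: 664
  i=8: 1871   i=9: 2205     …   i=30: 1347
  i=31: 980
Match at i=31, j=10: x = 31·40 + 10 = 1250.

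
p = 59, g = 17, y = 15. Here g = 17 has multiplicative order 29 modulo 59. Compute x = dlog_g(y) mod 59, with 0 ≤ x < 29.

13

Successive powers of 17 modulo 59:
  17^0=1  17^1=17  17^2=53  17^3=16  17^4=36  17^5=22
  17^6=20  17^7=45  17^8=57  17^9=25  17^10=12  17^11=27
  17^12=46  17^13=15
So 17^13 ≡ 15 (mod 59), giving x = 13.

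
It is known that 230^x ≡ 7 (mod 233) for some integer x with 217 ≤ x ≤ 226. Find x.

222

Compute 230^217 mod 233 = 209, then multiply by 230 repeatedly:
  230^217=209  230^218=72  230^219=17  230^220=182  230^221=153
  230^222=7
Found 7 at exponent 222.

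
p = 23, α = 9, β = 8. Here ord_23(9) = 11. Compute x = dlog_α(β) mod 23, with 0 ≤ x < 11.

5

Successive powers of 9 modulo 23:
  9^0=1  9^1=9  9^2=12  9^3=16  9^4=6  9^5=8
So 9^5 ≡ 8 (mod 23), giving x = 5.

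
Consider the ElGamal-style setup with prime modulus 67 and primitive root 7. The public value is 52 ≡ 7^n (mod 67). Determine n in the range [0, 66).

Successive powers of 7 modulo 67:
  7^0=1  7^1=7  7^2=49  7^3=8  7^4=56  7^5=57
  7^6=64  7^7=46  7^8=54  7^9=43  7^10=33  7^11=30
  7^12=9  7^13=63  7^14=39  7^15=5  7^16=35  7^17=44
  7^18=40  7^19=12  7^20=17  7^21=52
So 7^21 ≡ 52 (mod 67), giving n = 21.

21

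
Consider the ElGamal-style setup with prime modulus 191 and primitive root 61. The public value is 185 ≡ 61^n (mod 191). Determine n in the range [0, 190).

105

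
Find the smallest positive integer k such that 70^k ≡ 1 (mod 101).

50

The order of 70 must divide p − 1 = 100 = 2^2 · 5^2.
Divisors: 1, 2, 4, 5, 10, 20, 25, 50, 100.
Check each in increasing order: 70^1 ≡ 70;  70^2 ≡ 52;  70^4 ≡ 78;  70^5 ≡ 6;  70^10 ≡ 36;  70^20 ≡ 84;  70^25 ≡ 100;  70^50 ≡ 1.
Smallest exponent giving 1 is 50.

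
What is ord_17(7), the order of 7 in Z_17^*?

The order of 7 must divide p − 1 = 16 = 2^4.
Divisors: 1, 2, 4, 8, 16.
Check each in increasing order: 7^1 ≡ 7;  7^2 ≡ 15;  7^4 ≡ 4;  7^8 ≡ 16;  7^16 ≡ 1.
Smallest exponent giving 1 is 16.

16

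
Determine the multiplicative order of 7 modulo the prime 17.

The order of 7 must divide p − 1 = 16 = 2^4.
Divisors: 1, 2, 4, 8, 16.
Check each in increasing order: 7^1 ≡ 7;  7^2 ≡ 15;  7^4 ≡ 4;  7^8 ≡ 16;  7^16 ≡ 1.
Smallest exponent giving 1 is 16.

16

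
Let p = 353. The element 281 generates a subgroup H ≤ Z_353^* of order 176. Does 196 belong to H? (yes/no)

yes

196 ∈ ⟨281⟩ iff 196^176 ≡ 1 (mod 353), since |⟨281⟩| = 176.
196^176 mod 353 = 1.
Since 1 = 1, 196 lies in the subgroup.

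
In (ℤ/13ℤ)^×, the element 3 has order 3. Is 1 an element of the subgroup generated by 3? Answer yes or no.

1 ∈ ⟨3⟩ iff 1^3 ≡ 1 (mod 13), since |⟨3⟩| = 3.
1^3 mod 13 = 1.
Since 1 = 1, 1 lies in the subgroup.

yes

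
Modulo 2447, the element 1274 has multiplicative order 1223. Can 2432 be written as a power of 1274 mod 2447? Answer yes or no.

2432 ∈ ⟨1274⟩ iff 2432^1223 ≡ 1 (mod 2447), since |⟨1274⟩| = 1223.
2432^1223 mod 2447 = 1.
Since 1 = 1, 2432 lies in the subgroup.

yes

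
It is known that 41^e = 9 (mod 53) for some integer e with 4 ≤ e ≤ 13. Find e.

Compute 41^4 mod 53 = 13, then multiply by 41 repeatedly:
  41^4=13  41^5=3  41^6=17  41^7=8  41^8=10
  41^9=39  41^10=9
Found 9 at exponent 10.

10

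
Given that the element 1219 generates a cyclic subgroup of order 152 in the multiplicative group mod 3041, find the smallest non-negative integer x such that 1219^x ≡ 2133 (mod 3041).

Baby-step giant-step with m = ceil(sqrt(152)) = 13.
Baby table (1219^j mod 3041 for j=0..12):
  0:1  1:1219  2:1953  3:2645  4:795  5:2067  6:1725  7:1444
  8:2538  9:1125  10:2925  11:1523  12:1527
Giant step factor: 1219^(-13) ≡ 180 (mod 3041).
Scan 2133·180^i mod 3041 for i = 0, 1, …:
  i=0: 2133   i=1: 774   i=2: 2475   i=3: 1514
  i=4: 1871   i=5: 2270   i=6: 1106   i=7: 1415
  i=8: 2297   i=9: 2925
Match at i=9, j=10: x = 9·13 + 10 = 127.

127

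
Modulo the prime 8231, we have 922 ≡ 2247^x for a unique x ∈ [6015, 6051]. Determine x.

Compute 2247^6015 mod 8231 = 7263, then multiply by 2247 repeatedly:
  2247^6015=7263  2247^6016=6119  2247^6017=3623  2247^6018=422  2247^6019=1669
  2247^6020=5138  2247^6021=5224  2247^6022=922
Found 922 at exponent 6022.

6022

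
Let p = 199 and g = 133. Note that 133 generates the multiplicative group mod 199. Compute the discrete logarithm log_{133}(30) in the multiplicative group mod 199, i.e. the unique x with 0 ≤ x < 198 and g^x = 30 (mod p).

Baby-step giant-step with m = ceil(sqrt(198)) = 15.
Baby table (133^j mod 199 for j=0..14):
  0:1  1:133  2:177  3:59  4:86  5:95  6:98  7:99
  8:33  9:11  10:70  11:156  12:52  13:150  14:50
Giant step factor: 133^(-15) ≡ 12 (mod 199).
Scan 30·12^i mod 199 for i = 0, 1, …:
  i=0: 30   i=1: 161   i=2: 141   i=3: 100
  i=4: 6   i=5: 72   i=6: 68   i=7: 20
  i=8: 41   i=9: 94   i=10: 133
Match at i=10, j=1: x = 10·15 + 1 = 151.

151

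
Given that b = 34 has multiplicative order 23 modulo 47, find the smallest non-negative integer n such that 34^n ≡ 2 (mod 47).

10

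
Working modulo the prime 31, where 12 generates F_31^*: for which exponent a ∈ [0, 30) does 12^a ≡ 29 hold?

21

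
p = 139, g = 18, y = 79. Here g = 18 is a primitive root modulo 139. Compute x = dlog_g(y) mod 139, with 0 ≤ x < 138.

24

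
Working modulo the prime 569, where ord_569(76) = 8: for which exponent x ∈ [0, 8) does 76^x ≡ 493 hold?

Successive powers of 76 modulo 569:
  76^0=1  76^1=76  76^2=86  76^3=277  76^4=568  76^5=493
So 76^5 ≡ 493 (mod 569), giving x = 5.

5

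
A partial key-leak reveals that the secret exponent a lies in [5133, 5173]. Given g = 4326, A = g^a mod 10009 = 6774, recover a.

5161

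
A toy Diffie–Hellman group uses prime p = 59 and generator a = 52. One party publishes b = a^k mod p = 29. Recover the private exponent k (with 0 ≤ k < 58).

Baby-step giant-step with m = ceil(sqrt(58)) = 8.
Baby table (52^j mod 59 for j=0..7):
  0:1  1:52  2:49  3:11  4:41  5:8  6:3  7:38
Giant step factor: 52^(-8) ≡ 57 (mod 59).
Scan 29·57^i mod 59 for i = 0, 1, …:
  i=0: 29   i=1: 1
Match at i=1, j=0: k = 1·8 + 0 = 8.

8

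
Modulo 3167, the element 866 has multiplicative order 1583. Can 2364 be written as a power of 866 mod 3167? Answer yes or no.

2364 ∈ ⟨866⟩ iff 2364^1583 ≡ 1 (mod 3167), since |⟨866⟩| = 1583.
2364^1583 mod 3167 = 1.
Since 1 = 1, 2364 lies in the subgroup.

yes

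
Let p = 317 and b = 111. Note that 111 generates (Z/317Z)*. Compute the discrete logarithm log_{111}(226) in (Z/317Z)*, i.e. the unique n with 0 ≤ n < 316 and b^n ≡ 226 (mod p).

Baby-step giant-step with m = ceil(sqrt(316)) = 18.
Baby table (111^j mod 317 for j=0..17):
  0:1  1:111  2:275  3:93  4:179  5:215  6:90  7:163
  8:24  9:128  10:260  11:13  12:175  13:88  14:258  15:108
  16:259  17:219
Giant step factor: 111^(-18) ≡ 168 (mod 317).
Scan 226·168^i mod 317 for i = 0, 1, …:
  i=0: 226   i=1: 245   i=2: 267   i=3: 159
  i=4: 84   i=5: 164   i=6: 290   i=7: 219
Match at i=7, j=17: n = 7·18 + 17 = 143.

143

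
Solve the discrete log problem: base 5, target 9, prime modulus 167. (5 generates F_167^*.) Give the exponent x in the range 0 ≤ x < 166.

Successive powers of 5 modulo 167:
  5^0=1  5^1=5  5^2=25  5^3=125  5^4=124  5^5=119
  5^6=94  5^7=136  5^8=12  5^9=60  5^10=133  5^11=164
  5^12=152  5^13=92  5^14=126  5^15=129  5^16=144  5^17=52
  5^18=93  5^19=131  5^20=154  5^21=102  5^22=9
So 5^22 ≡ 9 (mod 167), giving x = 22.

22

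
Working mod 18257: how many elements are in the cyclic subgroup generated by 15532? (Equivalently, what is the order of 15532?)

18256

The order of 15532 must divide p − 1 = 18256 = 2^4 · 7 · 163.
Divisors: 1, 2, 4, 7, 8, 14, 16, 28, 56, 112, 163, 326, 652, 1141, 1304, 2282, 2608, 4564, 9128, 18256.
Check each in increasing order: 15532^1 ≡ 15532;  15532^2 ≡ 13283;  15532^4 ≡ 2441;  15532^7 ≡ 16124;  15532^8 ≡ 6699;  15532^14 ≡ 3696;  15532^16 ≡ 895;  15532^28 ≡ 4180;  15532^56 ≡ 451;  15532^112 ≡ 2574;  15532^163 ≡ 11277;  15532^326 ≡ 10724;  15532^652 ≡ 3333;  15532^1141 ≡ 15716;  15532^1304 ≡ 8633;  15532^2282 ≡ 11960;  15532^2608 ≡ 3615;  15532^4564 ≡ 16262;  15532^9128 ≡ 18256;  15532^18256 ≡ 1.
Smallest exponent giving 1 is 18256.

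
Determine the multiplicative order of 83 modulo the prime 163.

81

The order of 83 must divide p − 1 = 162 = 2 · 3^4.
Divisors: 1, 2, 3, 6, 9, 18, 27, 54, 81, 162.
Check each in increasing order: 83^1 ≡ 83;  83^2 ≡ 43;  83^3 ≡ 146;  83^6 ≡ 126;  83^9 ≡ 140;  83^18 ≡ 40;  83^27 ≡ 58;  83^54 ≡ 104;  83^81 ≡ 1.
Smallest exponent giving 1 is 81.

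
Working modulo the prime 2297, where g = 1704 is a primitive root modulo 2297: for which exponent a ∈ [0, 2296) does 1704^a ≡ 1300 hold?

724

Baby-step giant-step with m = ceil(sqrt(2296)) = 48.
Baby table (1704^j mod 2297 for j=0..47):
  0:1  1:1704  2:208  3:694  4:1918  5:1938  6:1563  7:1129
  8:1227  9:538  10:249  11:1648  12:1258  13:531  14:2103  15:192
  16:994  17:887  18:22  19:736  20:2279  21:1486  22:850  23:1290
  24:2228  25:1868  26:1727  27:351  28:884  29:1801  30:112  31:197
  32:326  33:1927  34:1195  35:1138  36:484  37:113  38:1901  39:534
  40:324  41:816  42:779  43:2047  44:1242  45:831  46:1072  47:573
Giant step factor: 1704^(-48) ≡ 1513 (mod 2297).
Scan 1300·1513^i mod 2297 for i = 0, 1, …:
  i=0: 1300   i=1: 668   i=2: 4   i=3: 1458
  i=4: 834   i=5: 789   i=6: 1614   i=7: 271
  i=8: 1157   i=9: 227     …   i=14: 1023
  i=15: 1918
Match at i=15, j=4: a = 15·48 + 4 = 724.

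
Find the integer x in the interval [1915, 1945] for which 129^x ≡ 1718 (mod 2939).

1937

Compute 129^1915 mod 2939 = 2329, then multiply by 129 repeatedly:
  129^1915=2329  129^1916=663  129^1917=296  129^1918=2916  129^1919=2911
  129^1920=2266  129^1921=1353  129^1922=1136  129^1923=2533  129^1924=528
  129^1925=515  129^1926=1777  129^1927=2930  129^1928=1778  129^1929=120
  129^1930=785  129^1931=1339  129^1932=2269  129^1933=1740  129^1934=1096
  129^1935=312  129^1936=2041  129^1937=1718
Found 1718 at exponent 1937.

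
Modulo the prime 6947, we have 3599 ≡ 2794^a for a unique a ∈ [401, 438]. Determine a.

Compute 2794^401 mod 6947 = 4983, then multiply by 2794 repeatedly:
  2794^401=4983  2794^402=714  2794^403=1127  2794^404=1847  2794^405=5844
  2794^406=2686  2794^407=1924  2794^408=5625  2794^409=2136  2794^410=511
  2794^411=3599
Found 3599 at exponent 411.

411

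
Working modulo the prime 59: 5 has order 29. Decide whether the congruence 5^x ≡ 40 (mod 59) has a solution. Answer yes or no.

40 ∈ ⟨5⟩ iff 40^29 ≡ 1 (mod 59), since |⟨5⟩| = 29.
40^29 mod 59 = 58.
Since 58 ≠ 1, 40 does not lie in the subgroup.

no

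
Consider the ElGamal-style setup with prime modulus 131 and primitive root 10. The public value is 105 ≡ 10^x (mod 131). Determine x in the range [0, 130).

82

Baby-step giant-step with m = ceil(sqrt(130)) = 12.
Baby table (10^j mod 131 for j=0..11):
  0:1  1:10  2:100  3:83  4:44  5:47  6:77  7:115
  8:102  9:103  10:113  11:82
Giant step factor: 10^(-12) ≡ 27 (mod 131).
Scan 105·27^i mod 131 for i = 0, 1, …:
  i=0: 105   i=1: 84   i=2: 41   i=3: 59
  i=4: 21   i=5: 43   i=6: 113
Match at i=6, j=10: x = 6·12 + 10 = 82.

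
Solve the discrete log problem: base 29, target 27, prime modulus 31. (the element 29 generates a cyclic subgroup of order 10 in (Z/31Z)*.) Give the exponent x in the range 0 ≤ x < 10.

Successive powers of 29 modulo 31:
  29^0=1  29^1=29  29^2=4  29^3=23  29^4=16  29^5=30
  29^6=2  29^7=27
So 29^7 ≡ 27 (mod 31), giving x = 7.

7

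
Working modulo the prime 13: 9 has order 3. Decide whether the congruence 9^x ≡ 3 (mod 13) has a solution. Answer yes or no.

yes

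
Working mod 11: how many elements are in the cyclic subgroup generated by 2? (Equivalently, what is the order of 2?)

10

The order of 2 must divide p − 1 = 10 = 2 · 5.
Divisors: 1, 2, 5, 10.
Check each in increasing order: 2^1 ≡ 2;  2^2 ≡ 4;  2^5 ≡ 10;  2^10 ≡ 1.
Smallest exponent giving 1 is 10.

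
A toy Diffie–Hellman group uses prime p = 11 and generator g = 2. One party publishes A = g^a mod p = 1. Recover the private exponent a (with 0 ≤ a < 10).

0

Successive powers of 2 modulo 11:
  2^0=1
So 2^0 ≡ 1 (mod 11), giving a = 0.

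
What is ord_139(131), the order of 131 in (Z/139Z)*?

23

The order of 131 must divide p − 1 = 138 = 2 · 3 · 23.
Divisors: 1, 2, 3, 6, 23, 46, 69, 138.
Check each in increasing order: 131^1 ≡ 131;  131^2 ≡ 64;  131^3 ≡ 44;  131^6 ≡ 129;  131^23 ≡ 1.
Smallest exponent giving 1 is 23.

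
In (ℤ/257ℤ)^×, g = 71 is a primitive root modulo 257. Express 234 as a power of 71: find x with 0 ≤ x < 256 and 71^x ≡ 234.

Baby-step giant-step with m = ceil(sqrt(256)) = 16.
Baby table (71^j mod 257 for j=0..15):
  0:1  1:71  2:158  3:167  4:35  5:172  6:133  7:191
  8:197  9:109  10:29  11:3  12:213  13:217  14:244  15:105
Giant step factor: 71^(-16) ≡ 129 (mod 257).
Scan 234·129^i mod 257 for i = 0, 1, …:
  i=0: 234   i=1: 117   i=2: 187   i=3: 222
  i=4: 111   i=5: 184   i=6: 92   i=7: 46
  i=8: 23   i=9: 140   i=10: 70   i=11: 35
Match at i=11, j=4: x = 11·16 + 4 = 180.

180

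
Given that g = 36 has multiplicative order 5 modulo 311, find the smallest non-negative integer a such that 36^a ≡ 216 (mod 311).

Successive powers of 36 modulo 311:
  36^0=1  36^1=36  36^2=52  36^3=6  36^4=216
So 36^4 ≡ 216 (mod 311), giving a = 4.

4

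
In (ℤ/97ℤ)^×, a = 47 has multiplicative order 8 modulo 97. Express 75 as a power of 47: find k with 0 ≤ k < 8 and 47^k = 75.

2

Successive powers of 47 modulo 97:
  47^0=1  47^1=47  47^2=75
So 47^2 ≡ 75 (mod 97), giving k = 2.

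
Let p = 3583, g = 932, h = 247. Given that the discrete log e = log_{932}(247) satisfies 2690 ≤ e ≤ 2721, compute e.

2710

Compute 932^2690 mod 3583 = 3108, then multiply by 932 repeatedly:
  932^2690=3108  932^2691=1592  932^2692=382  932^2693=1307  932^2694=3487
  932^2695=103  932^2696=2838  932^2697=762  932^2698=750  932^2699=315
  932^2700=3357  932^2701=765  932^2702=3546  932^2703=1346  932^2704=422
  932^2705=2757  932^2706=513  932^2707=1577  932^2708=734  932^2709=3318
  932^2710=247
Found 247 at exponent 2710.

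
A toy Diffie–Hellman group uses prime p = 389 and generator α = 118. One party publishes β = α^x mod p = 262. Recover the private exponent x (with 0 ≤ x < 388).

Baby-step giant-step with m = ceil(sqrt(388)) = 20.
Baby table (118^j mod 389 for j=0..19):
  0:1  1:118  2:309  3:285  4:176  5:151  6:313  7:368
  8:245  9:124  10:239  11:194  12:330  13:40  14:52  15:301
  16:119  17:38  18:205  19:72
Giant step factor: 118^(-20) ≡ 69 (mod 389).
Scan 262·69^i mod 389 for i = 0, 1, …:
  i=0: 262   i=1: 184   i=2: 248   i=3: 385
  i=4: 113   i=5: 17   i=6: 6   i=7: 25
  i=8: 169   i=9: 380   i=10: 157   i=11: 330
Match at i=11, j=12: x = 11·20 + 12 = 232.

232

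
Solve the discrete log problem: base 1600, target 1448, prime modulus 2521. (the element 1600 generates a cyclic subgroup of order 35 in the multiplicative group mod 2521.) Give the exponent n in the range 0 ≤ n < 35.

34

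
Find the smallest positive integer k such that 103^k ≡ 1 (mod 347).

346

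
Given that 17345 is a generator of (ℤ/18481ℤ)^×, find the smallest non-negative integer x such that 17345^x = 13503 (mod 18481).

3734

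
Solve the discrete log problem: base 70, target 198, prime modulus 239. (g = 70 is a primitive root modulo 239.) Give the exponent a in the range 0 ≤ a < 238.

116

Baby-step giant-step with m = ceil(sqrt(238)) = 16.
Baby table (70^j mod 239 for j=0..15):
  0:1  1:70  2:120  3:35  4:60  5:137  6:30  7:188
  8:15  9:94  10:127  11:47  12:183  13:143  14:211  15:191
Giant step factor: 70^(-16) ≡ 17 (mod 239).
Scan 198·17^i mod 239 for i = 0, 1, …:
  i=0: 198   i=1: 20   i=2: 101   i=3: 44
  i=4: 31   i=5: 49   i=6: 116   i=7: 60
Match at i=7, j=4: a = 7·16 + 4 = 116.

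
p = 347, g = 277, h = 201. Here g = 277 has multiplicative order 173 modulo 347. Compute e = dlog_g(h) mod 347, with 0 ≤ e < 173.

Baby-step giant-step with m = ceil(sqrt(173)) = 14.
Baby table (277^j mod 347 for j=0..13):
  0:1  1:277  2:42  3:183  4:29  5:52  6:177  7:102
  8:147  9:120  10:275  11:182  12:99  13:10
Giant step factor: 277^(-14) ≡ 289 (mod 347).
Scan 201·289^i mod 347 for i = 0, 1, …:
  i=0: 201   i=1: 140   i=2: 208   i=3: 81
  i=4: 160   i=5: 89   i=6: 43   i=7: 282
  i=8: 300   i=9: 297   i=10: 124   i=11: 95
  i=12: 42
Match at i=12, j=2: e = 12·14 + 2 = 170.

170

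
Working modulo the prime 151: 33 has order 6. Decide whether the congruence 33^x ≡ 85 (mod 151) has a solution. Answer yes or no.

85 ∈ ⟨33⟩ iff 85^6 ≡ 1 (mod 151), since |⟨33⟩| = 6.
85^6 mod 151 = 64.
Since 64 ≠ 1, 85 does not lie in the subgroup.

no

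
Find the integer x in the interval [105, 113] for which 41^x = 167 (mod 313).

Compute 41^105 mod 313 = 262, then multiply by 41 repeatedly:
  41^105=262  41^106=100  41^107=31  41^108=19  41^109=153
  41^110=13  41^111=220  41^112=256  41^113=167
Found 167 at exponent 113.

113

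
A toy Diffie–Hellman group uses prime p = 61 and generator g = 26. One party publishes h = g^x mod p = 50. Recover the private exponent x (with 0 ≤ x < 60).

45

Baby-step giant-step with m = ceil(sqrt(60)) = 8.
Baby table (26^j mod 61 for j=0..7):
  0:1  1:26  2:5  3:8  4:25  5:40  6:3  7:17
Giant step factor: 26^(-8) ≡ 57 (mod 61).
Scan 50·57^i mod 61 for i = 0, 1, …:
  i=0: 50   i=1: 44   i=2: 7   i=3: 33
  i=4: 51   i=5: 40
Match at i=5, j=5: x = 5·8 + 5 = 45.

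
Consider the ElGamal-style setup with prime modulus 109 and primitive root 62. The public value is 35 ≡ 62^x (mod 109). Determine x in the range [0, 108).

64

Baby-step giant-step with m = ceil(sqrt(108)) = 11.
Baby table (62^j mod 109 for j=0..10):
  0:1  1:62  2:29  3:54  4:78  5:40  6:82  7:70
  8:89  9:68  10:74
Giant step factor: 62^(-11) ≡ 11 (mod 109).
Scan 35·11^i mod 109 for i = 0, 1, …:
  i=0: 35   i=1: 58   i=2: 93   i=3: 42
  i=4: 26   i=5: 68
Match at i=5, j=9: x = 5·11 + 9 = 64.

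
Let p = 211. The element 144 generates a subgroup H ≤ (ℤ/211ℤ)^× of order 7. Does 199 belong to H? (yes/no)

yes

⟨144⟩ has order 7; its elements mod 211 are {1, 58, 123, 144, 148, 171, 199}.
199 is in this set.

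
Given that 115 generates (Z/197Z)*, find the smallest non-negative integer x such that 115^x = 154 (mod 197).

104

Baby-step giant-step with m = ceil(sqrt(196)) = 14.
Baby table (115^j mod 197 for j=0..13):
  0:1  1:115  2:26  3:35  4:85  5:122  6:43  7:20
  8:133  9:126  10:109  11:124  12:76  13:72
Giant step factor: 115^(-14) ≡ 33 (mod 197).
Scan 154·33^i mod 197 for i = 0, 1, …:
  i=0: 154   i=1: 157   i=2: 59   i=3: 174
  i=4: 29   i=5: 169   i=6: 61   i=7: 43
Match at i=7, j=6: x = 7·14 + 6 = 104.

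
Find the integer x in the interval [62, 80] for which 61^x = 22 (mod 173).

Compute 61^62 mod 173 = 77, then multiply by 61 repeatedly:
  61^62=77  61^63=26  61^64=29  61^65=39  61^66=130
  61^67=145  61^68=22
Found 22 at exponent 68.

68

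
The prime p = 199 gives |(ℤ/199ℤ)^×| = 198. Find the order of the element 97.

The order of 97 must divide p − 1 = 198 = 2 · 3^2 · 11.
Divisors: 1, 2, 3, 6, 9, 11, 18, 22, 33, 66, 99, 198.
Check each in increasing order: 97^1 ≡ 97;  97^2 ≡ 56;  97^3 ≡ 59;  97^6 ≡ 98;  97^9 ≡ 11;  97^11 ≡ 19;  97^18 ≡ 121;  97^22 ≡ 162;  97^33 ≡ 93;  97^66 ≡ 92;  97^99 ≡ 198;  97^198 ≡ 1.
Smallest exponent giving 1 is 198.

198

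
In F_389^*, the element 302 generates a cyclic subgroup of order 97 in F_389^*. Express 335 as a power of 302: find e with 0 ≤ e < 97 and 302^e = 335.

5

Successive powers of 302 modulo 389:
  302^0=1  302^1=302  302^2=178  302^3=74  302^4=175  302^5=335
So 302^5 ≡ 335 (mod 389), giving e = 5.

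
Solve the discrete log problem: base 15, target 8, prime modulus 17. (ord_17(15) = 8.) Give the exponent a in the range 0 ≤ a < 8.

Successive powers of 15 modulo 17:
  15^0=1  15^1=15  15^2=4  15^3=9  15^4=16  15^5=2
  15^6=13  15^7=8
So 15^7 ≡ 8 (mod 17), giving a = 7.

7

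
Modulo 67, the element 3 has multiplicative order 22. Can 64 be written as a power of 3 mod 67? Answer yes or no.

yes

⟨3⟩ has order 22; its elements mod 67 are {1, 3, 5, 8, 9, 14, 15, 22, 24, 25, 27, 40, 42, 43, 45, 52, 53, 58, 59, 62, 64, 66}.
64 is in this set.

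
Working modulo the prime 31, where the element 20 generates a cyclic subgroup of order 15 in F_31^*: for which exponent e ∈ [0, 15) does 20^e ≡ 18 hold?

7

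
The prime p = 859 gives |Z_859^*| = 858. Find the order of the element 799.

The order of 799 must divide p − 1 = 858 = 2 · 3 · 11 · 13.
Divisors: 1, 2, 3, 6, 11, 13, 22, 26, 33, 39, 66, 78, 143, 286, 429, 858.
Check each in increasing order: 799^1 ≡ 799;  799^2 ≡ 164;  799^3 ≡ 468;  799^6 ≡ 838;  799^11 ≡ 551;  799^13 ≡ 169;  799^22 ≡ 374;  799^26 ≡ 214;  799^33 ≡ 773;  799^39 ≡ 88;  799^66 ≡ 524;  799^78 ≡ 13;  799^143 ≡ 1.
Smallest exponent giving 1 is 143.

143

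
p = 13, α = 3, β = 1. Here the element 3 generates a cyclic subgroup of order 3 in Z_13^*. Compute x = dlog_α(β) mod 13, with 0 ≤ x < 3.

Successive powers of 3 modulo 13:
  3^0=1
So 3^0 ≡ 1 (mod 13), giving x = 0.

0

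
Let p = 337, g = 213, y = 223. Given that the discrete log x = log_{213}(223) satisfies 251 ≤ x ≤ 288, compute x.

283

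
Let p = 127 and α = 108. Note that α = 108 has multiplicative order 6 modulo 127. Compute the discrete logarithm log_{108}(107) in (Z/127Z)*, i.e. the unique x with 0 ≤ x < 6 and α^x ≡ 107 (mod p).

Successive powers of 108 modulo 127:
  108^0=1  108^1=108  108^2=107
So 108^2 ≡ 107 (mod 127), giving x = 2.

2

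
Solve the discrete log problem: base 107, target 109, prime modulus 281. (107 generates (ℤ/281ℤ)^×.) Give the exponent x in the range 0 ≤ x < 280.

160

Baby-step giant-step with m = ceil(sqrt(280)) = 17.
Baby table (107^j mod 281 for j=0..16):
  0:1  1:107  2:209  3:164  4:126  5:275  6:201  7:151
  8:140  9:87  10:36  11:199  12:218  13:3  14:40  15:65
  16:211
Giant step factor: 107^(-17) ≡ 197 (mod 281).
Scan 109·197^i mod 281 for i = 0, 1, …:
  i=0: 109   i=1: 117   i=2: 7   i=3: 255
  i=4: 217   i=5: 37   i=6: 264   i=7: 23
  i=8: 35   i=9: 151
Match at i=9, j=7: x = 9·17 + 7 = 160.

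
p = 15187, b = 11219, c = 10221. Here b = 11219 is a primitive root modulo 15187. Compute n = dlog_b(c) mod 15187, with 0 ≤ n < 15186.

6555

Baby-step giant-step with m = ceil(sqrt(15186)) = 124.
Baby table (11219^j mod 15187 for j=0..123):
  0:1  1:11219  2:11292  3:10181  4:14399  5:13449  6:1486  7:11295
  8:13464  9:2714  10:13618  11:14309  12:6081  13:2735  14:6225  15:8449
  16:7264  17:1374  18:101  19:9281  20:1467  21:10752  22:11534  23:6706
  24:13403  25:1770  26:8221  27:748  28:8588  29:2444  30:6701  31:2869
  32:6058  33:2877  34:4688  35:2091  36:10201  37:10974  38:11484  39:7675
  40:10722  41:9078  42:2060  43:11713  44:10223  45:14800  46:1729  47:3852
  48:8573  49:1216  50:4378  51:2024  52:2691  53:13760  54:12772  55:14910
  56:5672  57:638  58:4645  59:5658  60:10629  61:13614  62:14994  63:6474
  64:7572  65:9377  66:214  67:1320  68:1755  69:6993  70:13612  71:7743
  72:14264  73:2397  74:10953  75:3690  76:13535  77:9539  78:10439  79:8184
  80:10881  81:833  82:5422  83:5483  84:6427  85:11824  86:10198  87:7691
  88:7982  89:7506  90:13086  91:14292  92:12789  93:8202  94:205  95:6658
  96:6436  97:6486  98:5517  99:8198  100:890  101:7051  102:11273  103:9638
  104:12469  105:2254  106:1271  107:13943  108:417  109:727  110:794  111:8304
  112:5518  113:4230  114:12182  115:2045  116:10485  117:7900  118:13955  119:13549
  120:14735  121:1470  122:14035  123:15036
Giant step factor: 11219^(-124) ≡ 9945 (mod 15187).
Scan 10221·9945^i mod 15187 for i = 0, 1, …:
  i=0: 10221   i=1: 1254   i=2: 2503   i=3: 842
  i=4: 5653   i=5: 11998   i=6: 11038   i=7: 1274
  i=8: 3972   i=9: 153     …   i=51: 12968
  i=52: 13943
Match at i=52, j=107: n = 52·124 + 107 = 6555.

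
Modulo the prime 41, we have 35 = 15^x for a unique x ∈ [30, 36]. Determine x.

33

Compute 15^30 mod 41 = 9, then multiply by 15 repeatedly:
  15^30=9  15^31=12  15^32=16  15^33=35
Found 35 at exponent 33.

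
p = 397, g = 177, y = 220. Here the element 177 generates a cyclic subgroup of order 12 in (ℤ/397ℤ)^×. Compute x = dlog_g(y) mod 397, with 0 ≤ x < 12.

7

Successive powers of 177 modulo 397:
  177^0=1  177^1=177  177^2=363  177^3=334  177^4=362  177^5=157
  177^6=396  177^7=220
So 177^7 ≡ 220 (mod 397), giving x = 7.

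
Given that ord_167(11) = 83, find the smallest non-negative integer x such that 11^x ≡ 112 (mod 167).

4

Successive powers of 11 modulo 167:
  11^0=1  11^1=11  11^2=121  11^3=162  11^4=112
So 11^4 ≡ 112 (mod 167), giving x = 4.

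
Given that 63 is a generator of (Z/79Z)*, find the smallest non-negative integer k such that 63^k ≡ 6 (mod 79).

Baby-step giant-step with m = ceil(sqrt(78)) = 9.
Baby table (63^j mod 79 for j=0..8):
  0:1  1:63  2:19  3:12  4:45  5:70  6:65  7:66
  8:50
Giant step factor: 63^(-9) ≡ 71 (mod 79).
Scan 6·71^i mod 79 for i = 0, 1, …:
  i=0: 6   i=1: 31   i=2: 68   i=3: 9
  i=4: 7   i=5: 23   i=6: 53   i=7: 50
Match at i=7, j=8: k = 7·9 + 8 = 71.

71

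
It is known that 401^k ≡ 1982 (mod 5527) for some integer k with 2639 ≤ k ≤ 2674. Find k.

Compute 401^2639 mod 5527 = 4793, then multiply by 401 repeatedly:
  401^2639=4793  401^2640=4124  401^2641=1151  401^2642=2810  401^2643=4829
  401^2644=1979  401^2645=3218  401^2646=2627  401^2647=3297  401^2648=1144
  401^2649=3  401^2650=1203  401^2651=1554  401^2652=4130  401^2653=3557
  401^2654=391  401^2655=2035  401^2656=3566  401^2657=4000  401^2658=1170
  401^2659=4902  401^2660=3617  401^2661=2343  401^2662=5480  401^2663=3261
  401^2664=3289  401^2665=3463  401^2666=1386  401^2667=3086  401^2668=4965
  401^2669=1245  401^2670=1815  401^2671=3778  401^2672=580  401^2673=446
  401^2674=1982
Found 1982 at exponent 2674.

2674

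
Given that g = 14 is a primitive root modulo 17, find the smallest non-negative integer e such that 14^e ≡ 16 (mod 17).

Successive powers of 14 modulo 17:
  14^0=1  14^1=14  14^2=9  14^3=7  14^4=13  14^5=12
  14^6=15  14^7=6  14^8=16
So 14^8 ≡ 16 (mod 17), giving e = 8.

8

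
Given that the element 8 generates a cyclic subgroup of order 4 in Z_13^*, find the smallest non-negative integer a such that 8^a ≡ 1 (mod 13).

0

Successive powers of 8 modulo 13:
  8^0=1
So 8^0 ≡ 1 (mod 13), giving a = 0.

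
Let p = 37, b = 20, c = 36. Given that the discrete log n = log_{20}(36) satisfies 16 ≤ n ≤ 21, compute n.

18

Compute 20^16 mod 37 = 16, then multiply by 20 repeatedly:
  20^16=16  20^17=24  20^18=36
Found 36 at exponent 18.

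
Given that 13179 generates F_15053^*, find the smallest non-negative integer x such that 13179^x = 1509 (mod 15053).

2007

Baby-step giant-step with m = ceil(sqrt(15052)) = 123.
Baby table (13179^j mod 15053 for j=0..122):
  0:1  1:13179  2:4527  3:6294  4:6596  5:12662  6:9993  7:14103
  8:4046  9:4508  10:11794  11:10901  12:13500  13:5093  14:14373  15:9868
  16:7505  17:10185  18:514  19:156  20:8716  21:13774  22:3419  23:5372
  24:3329  25:8449  26:2330  27:14003  28:10810  29:3398  30:14620  31:13633
  32:11752  33:14344  34:4002  35:11699  36:8295  37:4919  38:9283  39:4926
  40:11218  41:6509  42:10117  43:7522  44:8433  45:2208  46:1783  47:424
  48:3233  49:7717  50:4275  51:11899  52:9820  53:7139  54:3631  55:14515
  56:14714  57:3060  58:753  59:3860  60:6853  61:12740  62:14351  63:5937
  64:13282  65:7194  66:5932  67:7599  68:14665  69:4568  70:4725  71:11567
  72:14815  73:9475  74:6390  75:7328  76:10717  77:12097  78:40  79:305
  80:444  81:10912  82:7939  83:9731  84:8342  85:7159  86:11310  87:14737
  88:5117  89:14556  90:13145  91:8031  92:2906  93:3342  94:14193  95:969
  96:5507  97:6240  98:2421  99:9052  100:1283  101:4138  102:12736  103:6794
  104:2882  105:3159  106:10916  107:443  108:12786  109:3412  110:3437  111:1746
  112:9550  113:1317  114:634  115:1071  116:10048  117:1351  118:12183  119:4459
  120:13302  121:14873  122:6154
Giant step factor: 13179^(-123) ≡ 1439 (mod 15053).
Scan 1509·1439^i mod 15053 for i = 0, 1, …:
  i=0: 1509   i=1: 3819   i=2: 1196   i=3: 5002
  i=4: 2544   i=5: 2937   i=6: 11503   i=7: 9570
  i=8: 12788   i=9: 7166     …   i=15: 2514
  i=16: 4926
Match at i=16, j=39: x = 16·123 + 39 = 2007.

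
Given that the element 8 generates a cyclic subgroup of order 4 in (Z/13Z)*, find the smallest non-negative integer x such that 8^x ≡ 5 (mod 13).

3

Successive powers of 8 modulo 13:
  8^0=1  8^1=8  8^2=12  8^3=5
So 8^3 ≡ 5 (mod 13), giving x = 3.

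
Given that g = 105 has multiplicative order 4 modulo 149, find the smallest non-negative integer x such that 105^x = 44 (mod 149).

Successive powers of 105 modulo 149:
  105^0=1  105^1=105  105^2=148  105^3=44
So 105^3 ≡ 44 (mod 149), giving x = 3.

3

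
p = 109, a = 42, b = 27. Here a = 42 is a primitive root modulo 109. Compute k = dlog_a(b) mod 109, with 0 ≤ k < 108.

96

Baby-step giant-step with m = ceil(sqrt(108)) = 11.
Baby table (42^j mod 109 for j=0..10):
  0:1  1:42  2:20  3:77  4:73  5:14  6:43  7:62
  8:97  9:41  10:87
Giant step factor: 42^(-11) ≡ 44 (mod 109).
Scan 27·44^i mod 109 for i = 0, 1, …:
  i=0: 27   i=1: 98   i=2: 61   i=3: 68
  i=4: 49   i=5: 85   i=6: 34   i=7: 79
  i=8: 97
Match at i=8, j=8: k = 8·11 + 8 = 96.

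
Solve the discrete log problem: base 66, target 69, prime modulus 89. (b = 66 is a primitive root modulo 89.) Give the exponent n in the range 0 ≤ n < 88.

18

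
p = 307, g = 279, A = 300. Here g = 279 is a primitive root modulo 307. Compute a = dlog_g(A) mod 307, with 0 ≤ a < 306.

Baby-step giant-step with m = ceil(sqrt(306)) = 18.
Baby table (279^j mod 307 for j=0..17):
  0:1  1:279  2:170  3:152  4:42  5:52  6:79  7:244
  8:229  9:35  10:248  11:117  12:101  13:242  14:285  15:2
  16:251  17:33
Giant step factor: 279^(-18) ≡ 102 (mod 307).
Scan 300·102^i mod 307 for i = 0, 1, …:
  i=0: 300   i=1: 207   i=2: 238   i=3: 23
  i=4: 197   i=5: 139   i=6: 56   i=7: 186
  i=8: 245   i=9: 123     …   i=14: 189
  i=15: 244
Match at i=15, j=7: a = 15·18 + 7 = 277.

277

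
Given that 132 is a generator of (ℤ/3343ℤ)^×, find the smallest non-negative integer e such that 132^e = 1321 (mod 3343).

1874

Baby-step giant-step with m = ceil(sqrt(3342)) = 58.
Baby table (132^j mod 3343 for j=0..57):
  0:1  1:132  2:709  3:3327  4:1231  5:2028  6:256  7:362
  8:982  9:2590  10:894  11:1003  12:2019  13:2411  14:667  15:1126
  16:1540  17:2700  18:2042  19:2104  20:259  21:758  22:3109  23:2542
  24:1244  25:401  26:2787  27:154  28:270  29:2210  30:879  31:2366
  32:1413  33:2651  34:2260  35:793  36:1043  37:613  38:684  39:27
  40:221  41:2428  42:2911  43:3150  44:1268  45:226  46:3088  47:3113
  48:3070  49:737  50:337  51:1025  52:1580  53:1294  54:315  55:1464
  56:2697  57:1646
Giant step factor: 132^(-58) ≡ 436 (mod 3343).
Scan 1321·436^i mod 3343 for i = 0, 1, …:
  i=0: 1321   i=1: 960   i=2: 685   i=3: 1133
  i=4: 2567   i=5: 2650   i=6: 2065   i=7: 1073
  i=8: 3151   i=9: 3206     …   i=31: 3179
  i=32: 2042
Match at i=32, j=18: e = 32·58 + 18 = 1874.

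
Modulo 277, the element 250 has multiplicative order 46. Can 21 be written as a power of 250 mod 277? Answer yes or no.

yes

21 ∈ ⟨250⟩ iff 21^46 ≡ 1 (mod 277), since |⟨250⟩| = 46.
21^46 mod 277 = 1.
Since 1 = 1, 21 lies in the subgroup.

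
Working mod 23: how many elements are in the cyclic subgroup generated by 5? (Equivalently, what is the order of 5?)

22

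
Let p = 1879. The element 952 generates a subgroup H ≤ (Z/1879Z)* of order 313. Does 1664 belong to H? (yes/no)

no

1664 ∈ ⟨952⟩ iff 1664^313 ≡ 1 (mod 1879), since |⟨952⟩| = 313.
1664^313 mod 1879 = 489.
Since 489 ≠ 1, 1664 does not lie in the subgroup.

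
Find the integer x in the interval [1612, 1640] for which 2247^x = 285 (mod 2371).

Compute 2247^1612 mod 2371 = 1604, then multiply by 2247 repeatedly:
  2247^1612=1604  2247^1613=268  2247^1614=2333  2247^1615=2341  2247^1616=1349
  2247^1617=1065  2247^1618=716  2247^1619=1314  2247^1620=663  2247^1621=773
  2247^1622=1359  2247^1623=2196  2247^1624=361  2247^1625=285
Found 285 at exponent 1625.

1625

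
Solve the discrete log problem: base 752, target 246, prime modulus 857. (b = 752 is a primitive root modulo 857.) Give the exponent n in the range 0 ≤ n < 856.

Baby-step giant-step with m = ceil(sqrt(856)) = 30.
Baby table (752^j mod 857 for j=0..29):
  0:1  1:752  2:741  3:182  4:601  5:313  6:558  7:543
  8:404  9:430  10:271  11:683  12:273  13:473  14:41  15:837
  16:386  17:606  18:645  19:835  20:596  21:838  22:281  23:490
  24:827  25:579  26:52  27:539  28:824  29:37
Giant step factor: 752^(-30) ≡ 15 (mod 857).
Scan 246·15^i mod 857 for i = 0, 1, …:
  i=0: 246   i=1: 262   i=2: 502   i=3: 674
  i=4: 683
Match at i=4, j=11: n = 4·30 + 11 = 131.

131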